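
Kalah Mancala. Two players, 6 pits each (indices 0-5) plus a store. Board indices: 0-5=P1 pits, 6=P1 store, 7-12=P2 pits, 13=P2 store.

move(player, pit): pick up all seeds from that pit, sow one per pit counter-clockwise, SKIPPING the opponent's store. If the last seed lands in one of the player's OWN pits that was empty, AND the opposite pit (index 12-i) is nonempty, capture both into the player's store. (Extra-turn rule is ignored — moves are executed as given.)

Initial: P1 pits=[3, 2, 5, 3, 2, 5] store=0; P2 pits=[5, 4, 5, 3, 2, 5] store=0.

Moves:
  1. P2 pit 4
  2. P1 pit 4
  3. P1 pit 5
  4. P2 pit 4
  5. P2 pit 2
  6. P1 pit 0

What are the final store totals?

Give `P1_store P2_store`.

Answer: 8 2

Derivation:
Move 1: P2 pit4 -> P1=[3,2,5,3,2,5](0) P2=[5,4,5,3,0,6](1)
Move 2: P1 pit4 -> P1=[3,2,5,3,0,6](1) P2=[5,4,5,3,0,6](1)
Move 3: P1 pit5 -> P1=[3,2,5,3,0,0](2) P2=[6,5,6,4,1,6](1)
Move 4: P2 pit4 -> P1=[3,2,5,3,0,0](2) P2=[6,5,6,4,0,7](1)
Move 5: P2 pit2 -> P1=[4,3,5,3,0,0](2) P2=[6,5,0,5,1,8](2)
Move 6: P1 pit0 -> P1=[0,4,6,4,0,0](8) P2=[6,0,0,5,1,8](2)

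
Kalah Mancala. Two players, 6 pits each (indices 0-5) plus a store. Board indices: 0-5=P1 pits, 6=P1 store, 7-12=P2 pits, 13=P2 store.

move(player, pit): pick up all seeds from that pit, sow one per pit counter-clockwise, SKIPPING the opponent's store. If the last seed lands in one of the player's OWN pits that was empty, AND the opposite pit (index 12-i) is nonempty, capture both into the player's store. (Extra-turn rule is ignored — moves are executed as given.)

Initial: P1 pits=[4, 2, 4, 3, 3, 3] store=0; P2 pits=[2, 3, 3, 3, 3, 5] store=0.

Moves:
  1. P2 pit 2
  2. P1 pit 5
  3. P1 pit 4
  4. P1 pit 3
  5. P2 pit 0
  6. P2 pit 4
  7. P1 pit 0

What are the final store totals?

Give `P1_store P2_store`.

Move 1: P2 pit2 -> P1=[4,2,4,3,3,3](0) P2=[2,3,0,4,4,6](0)
Move 2: P1 pit5 -> P1=[4,2,4,3,3,0](1) P2=[3,4,0,4,4,6](0)
Move 3: P1 pit4 -> P1=[4,2,4,3,0,1](2) P2=[4,4,0,4,4,6](0)
Move 4: P1 pit3 -> P1=[4,2,4,0,1,2](3) P2=[4,4,0,4,4,6](0)
Move 5: P2 pit0 -> P1=[4,2,4,0,1,2](3) P2=[0,5,1,5,5,6](0)
Move 6: P2 pit4 -> P1=[5,3,5,0,1,2](3) P2=[0,5,1,5,0,7](1)
Move 7: P1 pit0 -> P1=[0,4,6,1,2,3](3) P2=[0,5,1,5,0,7](1)

Answer: 3 1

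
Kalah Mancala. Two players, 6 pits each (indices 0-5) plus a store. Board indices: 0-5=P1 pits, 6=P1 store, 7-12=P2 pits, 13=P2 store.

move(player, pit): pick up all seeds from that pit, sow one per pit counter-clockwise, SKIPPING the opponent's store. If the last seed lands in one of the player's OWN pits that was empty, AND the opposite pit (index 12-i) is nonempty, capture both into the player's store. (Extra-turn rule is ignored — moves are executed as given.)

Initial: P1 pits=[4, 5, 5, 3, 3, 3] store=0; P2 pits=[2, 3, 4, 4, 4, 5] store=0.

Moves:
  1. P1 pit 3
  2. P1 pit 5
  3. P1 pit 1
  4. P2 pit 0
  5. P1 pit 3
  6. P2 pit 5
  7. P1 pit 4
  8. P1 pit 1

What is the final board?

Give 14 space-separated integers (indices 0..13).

Answer: 5 0 8 1 0 2 4 1 6 7 6 4 0 1

Derivation:
Move 1: P1 pit3 -> P1=[4,5,5,0,4,4](1) P2=[2,3,4,4,4,5](0)
Move 2: P1 pit5 -> P1=[4,5,5,0,4,0](2) P2=[3,4,5,4,4,5](0)
Move 3: P1 pit1 -> P1=[4,0,6,1,5,1](3) P2=[3,4,5,4,4,5](0)
Move 4: P2 pit0 -> P1=[4,0,6,1,5,1](3) P2=[0,5,6,5,4,5](0)
Move 5: P1 pit3 -> P1=[4,0,6,0,6,1](3) P2=[0,5,6,5,4,5](0)
Move 6: P2 pit5 -> P1=[5,1,7,1,6,1](3) P2=[0,5,6,5,4,0](1)
Move 7: P1 pit4 -> P1=[5,1,7,1,0,2](4) P2=[1,6,7,6,4,0](1)
Move 8: P1 pit1 -> P1=[5,0,8,1,0,2](4) P2=[1,6,7,6,4,0](1)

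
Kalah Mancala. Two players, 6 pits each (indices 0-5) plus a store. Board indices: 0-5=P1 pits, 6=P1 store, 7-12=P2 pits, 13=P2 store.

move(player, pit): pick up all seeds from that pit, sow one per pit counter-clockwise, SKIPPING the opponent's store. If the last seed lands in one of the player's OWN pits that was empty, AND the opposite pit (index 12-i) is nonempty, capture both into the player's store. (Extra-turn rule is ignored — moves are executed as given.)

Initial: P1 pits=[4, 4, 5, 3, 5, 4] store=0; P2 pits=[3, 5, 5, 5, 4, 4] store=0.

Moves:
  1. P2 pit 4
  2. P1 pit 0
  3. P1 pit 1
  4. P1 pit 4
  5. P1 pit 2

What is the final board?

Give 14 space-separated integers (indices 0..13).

Move 1: P2 pit4 -> P1=[5,5,5,3,5,4](0) P2=[3,5,5,5,0,5](1)
Move 2: P1 pit0 -> P1=[0,6,6,4,6,5](0) P2=[3,5,5,5,0,5](1)
Move 3: P1 pit1 -> P1=[0,0,7,5,7,6](1) P2=[4,5,5,5,0,5](1)
Move 4: P1 pit4 -> P1=[0,0,7,5,0,7](2) P2=[5,6,6,6,1,5](1)
Move 5: P1 pit2 -> P1=[0,0,0,6,1,8](3) P2=[6,7,7,6,1,5](1)

Answer: 0 0 0 6 1 8 3 6 7 7 6 1 5 1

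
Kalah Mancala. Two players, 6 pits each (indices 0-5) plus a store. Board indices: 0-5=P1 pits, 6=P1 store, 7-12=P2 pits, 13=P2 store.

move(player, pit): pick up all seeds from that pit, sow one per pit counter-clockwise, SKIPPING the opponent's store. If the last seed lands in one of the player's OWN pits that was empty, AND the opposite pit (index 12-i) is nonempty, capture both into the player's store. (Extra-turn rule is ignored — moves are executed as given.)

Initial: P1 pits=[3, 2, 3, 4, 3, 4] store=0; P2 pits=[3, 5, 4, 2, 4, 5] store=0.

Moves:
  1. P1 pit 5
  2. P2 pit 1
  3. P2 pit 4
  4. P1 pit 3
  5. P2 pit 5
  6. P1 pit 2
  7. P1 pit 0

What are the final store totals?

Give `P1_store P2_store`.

Move 1: P1 pit5 -> P1=[3,2,3,4,3,0](1) P2=[4,6,5,2,4,5](0)
Move 2: P2 pit1 -> P1=[4,2,3,4,3,0](1) P2=[4,0,6,3,5,6](1)
Move 3: P2 pit4 -> P1=[5,3,4,4,3,0](1) P2=[4,0,6,3,0,7](2)
Move 4: P1 pit3 -> P1=[5,3,4,0,4,1](2) P2=[5,0,6,3,0,7](2)
Move 5: P2 pit5 -> P1=[6,4,5,1,5,2](2) P2=[5,0,6,3,0,0](3)
Move 6: P1 pit2 -> P1=[6,4,0,2,6,3](3) P2=[6,0,6,3,0,0](3)
Move 7: P1 pit0 -> P1=[0,5,1,3,7,4](4) P2=[6,0,6,3,0,0](3)

Answer: 4 3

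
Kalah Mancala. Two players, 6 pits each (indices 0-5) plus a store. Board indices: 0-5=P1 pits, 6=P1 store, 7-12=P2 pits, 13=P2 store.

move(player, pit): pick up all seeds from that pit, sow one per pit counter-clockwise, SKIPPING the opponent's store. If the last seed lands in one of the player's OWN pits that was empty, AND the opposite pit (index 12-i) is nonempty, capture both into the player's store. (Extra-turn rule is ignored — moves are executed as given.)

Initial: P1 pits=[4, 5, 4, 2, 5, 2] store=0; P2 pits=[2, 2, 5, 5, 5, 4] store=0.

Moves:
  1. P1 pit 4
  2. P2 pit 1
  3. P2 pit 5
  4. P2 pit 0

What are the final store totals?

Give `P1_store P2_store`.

Move 1: P1 pit4 -> P1=[4,5,4,2,0,3](1) P2=[3,3,6,5,5,4](0)
Move 2: P2 pit1 -> P1=[4,5,4,2,0,3](1) P2=[3,0,7,6,6,4](0)
Move 3: P2 pit5 -> P1=[5,6,5,2,0,3](1) P2=[3,0,7,6,6,0](1)
Move 4: P2 pit0 -> P1=[5,6,5,2,0,3](1) P2=[0,1,8,7,6,0](1)

Answer: 1 1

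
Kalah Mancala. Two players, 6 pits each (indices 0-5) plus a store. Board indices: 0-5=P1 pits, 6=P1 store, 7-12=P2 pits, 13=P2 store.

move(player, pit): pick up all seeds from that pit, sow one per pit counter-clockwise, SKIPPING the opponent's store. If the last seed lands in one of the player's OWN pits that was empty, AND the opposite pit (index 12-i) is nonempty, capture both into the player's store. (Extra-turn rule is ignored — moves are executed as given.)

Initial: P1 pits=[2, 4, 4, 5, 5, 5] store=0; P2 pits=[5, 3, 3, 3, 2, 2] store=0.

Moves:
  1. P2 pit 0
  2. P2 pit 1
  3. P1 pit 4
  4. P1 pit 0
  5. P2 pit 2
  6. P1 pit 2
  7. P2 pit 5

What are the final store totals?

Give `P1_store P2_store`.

Move 1: P2 pit0 -> P1=[2,4,4,5,5,5](0) P2=[0,4,4,4,3,3](0)
Move 2: P2 pit1 -> P1=[2,4,4,5,5,5](0) P2=[0,0,5,5,4,4](0)
Move 3: P1 pit4 -> P1=[2,4,4,5,0,6](1) P2=[1,1,6,5,4,4](0)
Move 4: P1 pit0 -> P1=[0,5,5,5,0,6](1) P2=[1,1,6,5,4,4](0)
Move 5: P2 pit2 -> P1=[1,6,5,5,0,6](1) P2=[1,1,0,6,5,5](1)
Move 6: P1 pit2 -> P1=[1,6,0,6,1,7](2) P2=[2,1,0,6,5,5](1)
Move 7: P2 pit5 -> P1=[2,7,1,7,1,7](2) P2=[2,1,0,6,5,0](2)

Answer: 2 2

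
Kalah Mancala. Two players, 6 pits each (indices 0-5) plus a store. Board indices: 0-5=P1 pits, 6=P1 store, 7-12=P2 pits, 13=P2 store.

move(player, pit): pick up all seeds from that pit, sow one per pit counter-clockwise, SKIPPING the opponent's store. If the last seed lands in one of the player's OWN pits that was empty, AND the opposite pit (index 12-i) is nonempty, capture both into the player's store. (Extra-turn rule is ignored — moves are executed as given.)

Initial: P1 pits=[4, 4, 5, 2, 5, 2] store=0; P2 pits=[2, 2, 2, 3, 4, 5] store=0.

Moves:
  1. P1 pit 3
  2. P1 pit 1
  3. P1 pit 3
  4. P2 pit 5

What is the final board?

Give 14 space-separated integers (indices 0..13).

Answer: 5 1 7 1 8 4 0 2 2 2 3 4 0 1

Derivation:
Move 1: P1 pit3 -> P1=[4,4,5,0,6,3](0) P2=[2,2,2,3,4,5](0)
Move 2: P1 pit1 -> P1=[4,0,6,1,7,4](0) P2=[2,2,2,3,4,5](0)
Move 3: P1 pit3 -> P1=[4,0,6,0,8,4](0) P2=[2,2,2,3,4,5](0)
Move 4: P2 pit5 -> P1=[5,1,7,1,8,4](0) P2=[2,2,2,3,4,0](1)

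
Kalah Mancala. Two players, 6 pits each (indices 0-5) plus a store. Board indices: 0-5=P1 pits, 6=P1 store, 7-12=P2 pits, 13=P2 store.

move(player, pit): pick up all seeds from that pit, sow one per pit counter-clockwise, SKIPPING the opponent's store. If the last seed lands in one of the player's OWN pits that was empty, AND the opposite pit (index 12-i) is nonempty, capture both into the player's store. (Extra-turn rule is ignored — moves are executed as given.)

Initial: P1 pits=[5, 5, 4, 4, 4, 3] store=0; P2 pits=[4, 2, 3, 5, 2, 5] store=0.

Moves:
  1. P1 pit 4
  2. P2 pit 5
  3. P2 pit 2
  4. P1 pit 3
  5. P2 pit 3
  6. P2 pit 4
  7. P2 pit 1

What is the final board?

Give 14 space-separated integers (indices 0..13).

Answer: 2 8 6 0 1 5 2 6 0 1 1 1 3 10

Derivation:
Move 1: P1 pit4 -> P1=[5,5,4,4,0,4](1) P2=[5,3,3,5,2,5](0)
Move 2: P2 pit5 -> P1=[6,6,5,5,0,4](1) P2=[5,3,3,5,2,0](1)
Move 3: P2 pit2 -> P1=[0,6,5,5,0,4](1) P2=[5,3,0,6,3,0](8)
Move 4: P1 pit3 -> P1=[0,6,5,0,1,5](2) P2=[6,4,0,6,3,0](8)
Move 5: P2 pit3 -> P1=[1,7,6,0,1,5](2) P2=[6,4,0,0,4,1](9)
Move 6: P2 pit4 -> P1=[2,8,6,0,1,5](2) P2=[6,4,0,0,0,2](10)
Move 7: P2 pit1 -> P1=[2,8,6,0,1,5](2) P2=[6,0,1,1,1,3](10)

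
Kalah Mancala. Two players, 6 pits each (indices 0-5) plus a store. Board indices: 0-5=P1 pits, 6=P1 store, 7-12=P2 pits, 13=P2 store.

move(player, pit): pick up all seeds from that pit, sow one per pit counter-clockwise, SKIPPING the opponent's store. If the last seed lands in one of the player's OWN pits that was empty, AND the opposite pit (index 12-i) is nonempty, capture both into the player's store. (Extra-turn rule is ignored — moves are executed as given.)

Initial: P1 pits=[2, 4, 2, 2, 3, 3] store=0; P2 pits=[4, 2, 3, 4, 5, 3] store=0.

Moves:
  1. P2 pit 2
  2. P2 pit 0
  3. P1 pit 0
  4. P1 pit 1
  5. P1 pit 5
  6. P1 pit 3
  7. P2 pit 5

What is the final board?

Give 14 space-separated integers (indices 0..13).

Move 1: P2 pit2 -> P1=[2,4,2,2,3,3](0) P2=[4,2,0,5,6,4](0)
Move 2: P2 pit0 -> P1=[2,4,2,2,3,3](0) P2=[0,3,1,6,7,4](0)
Move 3: P1 pit0 -> P1=[0,5,3,2,3,3](0) P2=[0,3,1,6,7,4](0)
Move 4: P1 pit1 -> P1=[0,0,4,3,4,4](1) P2=[0,3,1,6,7,4](0)
Move 5: P1 pit5 -> P1=[0,0,4,3,4,0](2) P2=[1,4,2,6,7,4](0)
Move 6: P1 pit3 -> P1=[0,0,4,0,5,1](3) P2=[1,4,2,6,7,4](0)
Move 7: P2 pit5 -> P1=[1,1,5,0,5,1](3) P2=[1,4,2,6,7,0](1)

Answer: 1 1 5 0 5 1 3 1 4 2 6 7 0 1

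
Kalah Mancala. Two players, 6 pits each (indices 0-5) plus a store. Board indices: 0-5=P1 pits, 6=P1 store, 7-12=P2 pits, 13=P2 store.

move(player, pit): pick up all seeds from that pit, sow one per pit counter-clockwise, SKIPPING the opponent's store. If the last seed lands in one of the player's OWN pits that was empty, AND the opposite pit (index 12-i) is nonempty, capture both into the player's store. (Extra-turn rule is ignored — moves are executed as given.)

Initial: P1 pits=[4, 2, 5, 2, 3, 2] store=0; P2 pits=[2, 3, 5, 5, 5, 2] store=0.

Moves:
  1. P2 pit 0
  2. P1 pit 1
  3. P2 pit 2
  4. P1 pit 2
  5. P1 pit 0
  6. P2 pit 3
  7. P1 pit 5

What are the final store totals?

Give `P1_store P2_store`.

Answer: 2 2

Derivation:
Move 1: P2 pit0 -> P1=[4,2,5,2,3,2](0) P2=[0,4,6,5,5,2](0)
Move 2: P1 pit1 -> P1=[4,0,6,3,3,2](0) P2=[0,4,6,5,5,2](0)
Move 3: P2 pit2 -> P1=[5,1,6,3,3,2](0) P2=[0,4,0,6,6,3](1)
Move 4: P1 pit2 -> P1=[5,1,0,4,4,3](1) P2=[1,5,0,6,6,3](1)
Move 5: P1 pit0 -> P1=[0,2,1,5,5,4](1) P2=[1,5,0,6,6,3](1)
Move 6: P2 pit3 -> P1=[1,3,2,5,5,4](1) P2=[1,5,0,0,7,4](2)
Move 7: P1 pit5 -> P1=[1,3,2,5,5,0](2) P2=[2,6,1,0,7,4](2)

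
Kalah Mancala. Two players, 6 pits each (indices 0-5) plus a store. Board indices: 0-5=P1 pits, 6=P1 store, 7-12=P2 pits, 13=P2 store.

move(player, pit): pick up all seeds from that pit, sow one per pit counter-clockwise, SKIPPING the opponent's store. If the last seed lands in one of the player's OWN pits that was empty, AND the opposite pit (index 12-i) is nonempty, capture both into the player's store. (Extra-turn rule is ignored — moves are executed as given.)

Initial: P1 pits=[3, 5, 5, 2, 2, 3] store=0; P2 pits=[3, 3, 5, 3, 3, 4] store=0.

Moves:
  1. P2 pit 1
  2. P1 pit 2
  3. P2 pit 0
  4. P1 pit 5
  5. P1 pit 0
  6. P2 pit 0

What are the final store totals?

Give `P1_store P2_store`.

Move 1: P2 pit1 -> P1=[3,5,5,2,2,3](0) P2=[3,0,6,4,4,4](0)
Move 2: P1 pit2 -> P1=[3,5,0,3,3,4](1) P2=[4,0,6,4,4,4](0)
Move 3: P2 pit0 -> P1=[3,5,0,3,3,4](1) P2=[0,1,7,5,5,4](0)
Move 4: P1 pit5 -> P1=[3,5,0,3,3,0](2) P2=[1,2,8,5,5,4](0)
Move 5: P1 pit0 -> P1=[0,6,1,4,3,0](2) P2=[1,2,8,5,5,4](0)
Move 6: P2 pit0 -> P1=[0,6,1,4,3,0](2) P2=[0,3,8,5,5,4](0)

Answer: 2 0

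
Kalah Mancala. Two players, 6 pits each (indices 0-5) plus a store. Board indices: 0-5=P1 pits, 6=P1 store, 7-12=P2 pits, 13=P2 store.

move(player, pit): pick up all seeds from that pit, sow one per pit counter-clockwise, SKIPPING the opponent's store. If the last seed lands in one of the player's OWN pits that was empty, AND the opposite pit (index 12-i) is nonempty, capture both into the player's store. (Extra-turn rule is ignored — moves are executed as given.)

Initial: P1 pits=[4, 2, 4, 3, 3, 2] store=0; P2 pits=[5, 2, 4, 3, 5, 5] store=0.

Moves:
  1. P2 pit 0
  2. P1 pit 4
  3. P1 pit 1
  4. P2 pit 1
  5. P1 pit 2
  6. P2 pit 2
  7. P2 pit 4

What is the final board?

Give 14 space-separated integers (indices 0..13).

Move 1: P2 pit0 -> P1=[4,2,4,3,3,2](0) P2=[0,3,5,4,6,6](0)
Move 2: P1 pit4 -> P1=[4,2,4,3,0,3](1) P2=[1,3,5,4,6,6](0)
Move 3: P1 pit1 -> P1=[4,0,5,4,0,3](1) P2=[1,3,5,4,6,6](0)
Move 4: P2 pit1 -> P1=[4,0,5,4,0,3](1) P2=[1,0,6,5,7,6](0)
Move 5: P1 pit2 -> P1=[4,0,0,5,1,4](2) P2=[2,0,6,5,7,6](0)
Move 6: P2 pit2 -> P1=[5,1,0,5,1,4](2) P2=[2,0,0,6,8,7](1)
Move 7: P2 pit4 -> P1=[6,2,1,6,2,5](2) P2=[2,0,0,6,0,8](2)

Answer: 6 2 1 6 2 5 2 2 0 0 6 0 8 2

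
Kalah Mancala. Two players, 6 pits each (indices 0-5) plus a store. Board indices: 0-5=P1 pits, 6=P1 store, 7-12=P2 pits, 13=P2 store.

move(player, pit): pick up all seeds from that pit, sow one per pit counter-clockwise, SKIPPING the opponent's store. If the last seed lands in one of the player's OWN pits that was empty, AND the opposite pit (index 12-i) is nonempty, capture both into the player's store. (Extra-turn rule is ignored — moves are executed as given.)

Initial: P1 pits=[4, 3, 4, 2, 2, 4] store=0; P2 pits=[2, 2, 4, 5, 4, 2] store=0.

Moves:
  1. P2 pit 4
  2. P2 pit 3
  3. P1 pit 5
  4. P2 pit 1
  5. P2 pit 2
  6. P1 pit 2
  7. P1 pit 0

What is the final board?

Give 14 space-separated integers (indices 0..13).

Answer: 0 7 1 4 4 2 3 4 0 0 2 3 5 3

Derivation:
Move 1: P2 pit4 -> P1=[5,4,4,2,2,4](0) P2=[2,2,4,5,0,3](1)
Move 2: P2 pit3 -> P1=[6,5,4,2,2,4](0) P2=[2,2,4,0,1,4](2)
Move 3: P1 pit5 -> P1=[6,5,4,2,2,0](1) P2=[3,3,5,0,1,4](2)
Move 4: P2 pit1 -> P1=[6,5,4,2,2,0](1) P2=[3,0,6,1,2,4](2)
Move 5: P2 pit2 -> P1=[7,6,4,2,2,0](1) P2=[3,0,0,2,3,5](3)
Move 6: P1 pit2 -> P1=[7,6,0,3,3,1](2) P2=[3,0,0,2,3,5](3)
Move 7: P1 pit0 -> P1=[0,7,1,4,4,2](3) P2=[4,0,0,2,3,5](3)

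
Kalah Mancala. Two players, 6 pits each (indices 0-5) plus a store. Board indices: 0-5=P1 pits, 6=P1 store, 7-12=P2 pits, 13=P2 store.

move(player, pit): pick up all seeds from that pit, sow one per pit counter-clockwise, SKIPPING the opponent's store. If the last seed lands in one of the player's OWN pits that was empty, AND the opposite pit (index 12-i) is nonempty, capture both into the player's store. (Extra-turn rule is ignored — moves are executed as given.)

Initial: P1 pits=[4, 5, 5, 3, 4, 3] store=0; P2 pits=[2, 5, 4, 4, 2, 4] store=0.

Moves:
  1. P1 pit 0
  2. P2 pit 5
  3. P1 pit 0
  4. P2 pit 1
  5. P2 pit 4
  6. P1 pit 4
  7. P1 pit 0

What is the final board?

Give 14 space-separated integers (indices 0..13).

Move 1: P1 pit0 -> P1=[0,6,6,4,5,3](0) P2=[2,5,4,4,2,4](0)
Move 2: P2 pit5 -> P1=[1,7,7,4,5,3](0) P2=[2,5,4,4,2,0](1)
Move 3: P1 pit0 -> P1=[0,8,7,4,5,3](0) P2=[2,5,4,4,2,0](1)
Move 4: P2 pit1 -> P1=[0,8,7,4,5,3](0) P2=[2,0,5,5,3,1](2)
Move 5: P2 pit4 -> P1=[1,8,7,4,5,3](0) P2=[2,0,5,5,0,2](3)
Move 6: P1 pit4 -> P1=[1,8,7,4,0,4](1) P2=[3,1,6,5,0,2](3)
Move 7: P1 pit0 -> P1=[0,9,7,4,0,4](1) P2=[3,1,6,5,0,2](3)

Answer: 0 9 7 4 0 4 1 3 1 6 5 0 2 3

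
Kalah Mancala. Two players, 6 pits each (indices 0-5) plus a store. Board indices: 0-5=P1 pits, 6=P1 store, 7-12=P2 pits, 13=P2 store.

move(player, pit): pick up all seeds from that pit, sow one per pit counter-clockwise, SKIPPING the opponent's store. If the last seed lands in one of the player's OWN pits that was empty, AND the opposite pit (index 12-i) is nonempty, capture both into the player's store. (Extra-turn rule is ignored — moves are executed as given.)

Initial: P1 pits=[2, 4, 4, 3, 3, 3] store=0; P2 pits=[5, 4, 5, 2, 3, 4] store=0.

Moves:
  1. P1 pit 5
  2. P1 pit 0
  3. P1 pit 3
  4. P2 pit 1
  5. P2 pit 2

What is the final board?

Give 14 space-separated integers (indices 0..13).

Move 1: P1 pit5 -> P1=[2,4,4,3,3,0](1) P2=[6,5,5,2,3,4](0)
Move 2: P1 pit0 -> P1=[0,5,5,3,3,0](1) P2=[6,5,5,2,3,4](0)
Move 3: P1 pit3 -> P1=[0,5,5,0,4,1](2) P2=[6,5,5,2,3,4](0)
Move 4: P2 pit1 -> P1=[0,5,5,0,4,1](2) P2=[6,0,6,3,4,5](1)
Move 5: P2 pit2 -> P1=[1,6,5,0,4,1](2) P2=[6,0,0,4,5,6](2)

Answer: 1 6 5 0 4 1 2 6 0 0 4 5 6 2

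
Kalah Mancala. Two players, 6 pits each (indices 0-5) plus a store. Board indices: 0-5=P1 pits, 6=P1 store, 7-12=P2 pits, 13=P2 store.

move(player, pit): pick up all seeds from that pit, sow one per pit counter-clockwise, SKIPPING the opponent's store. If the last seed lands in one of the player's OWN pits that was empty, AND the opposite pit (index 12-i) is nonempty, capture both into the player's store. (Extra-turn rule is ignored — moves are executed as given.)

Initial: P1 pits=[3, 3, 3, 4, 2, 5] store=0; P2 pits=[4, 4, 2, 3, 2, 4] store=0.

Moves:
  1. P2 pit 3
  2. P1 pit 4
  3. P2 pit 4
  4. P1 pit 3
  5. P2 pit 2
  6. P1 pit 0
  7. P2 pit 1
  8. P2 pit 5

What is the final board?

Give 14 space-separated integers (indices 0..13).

Move 1: P2 pit3 -> P1=[3,3,3,4,2,5](0) P2=[4,4,2,0,3,5](1)
Move 2: P1 pit4 -> P1=[3,3,3,4,0,6](1) P2=[4,4,2,0,3,5](1)
Move 3: P2 pit4 -> P1=[4,3,3,4,0,6](1) P2=[4,4,2,0,0,6](2)
Move 4: P1 pit3 -> P1=[4,3,3,0,1,7](2) P2=[5,4,2,0,0,6](2)
Move 5: P2 pit2 -> P1=[4,0,3,0,1,7](2) P2=[5,4,0,1,0,6](6)
Move 6: P1 pit0 -> P1=[0,1,4,1,2,7](2) P2=[5,4,0,1,0,6](6)
Move 7: P2 pit1 -> P1=[0,1,4,1,2,7](2) P2=[5,0,1,2,1,7](6)
Move 8: P2 pit5 -> P1=[1,2,5,2,3,8](2) P2=[5,0,1,2,1,0](7)

Answer: 1 2 5 2 3 8 2 5 0 1 2 1 0 7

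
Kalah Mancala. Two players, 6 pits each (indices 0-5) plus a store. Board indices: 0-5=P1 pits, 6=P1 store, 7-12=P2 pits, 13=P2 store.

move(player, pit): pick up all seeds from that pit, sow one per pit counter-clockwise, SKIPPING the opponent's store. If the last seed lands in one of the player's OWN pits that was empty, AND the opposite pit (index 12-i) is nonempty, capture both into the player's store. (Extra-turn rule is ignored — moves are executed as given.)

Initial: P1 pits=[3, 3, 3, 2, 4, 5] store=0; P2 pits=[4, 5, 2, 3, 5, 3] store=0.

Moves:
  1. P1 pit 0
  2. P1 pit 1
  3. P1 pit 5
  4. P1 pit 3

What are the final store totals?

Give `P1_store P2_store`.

Answer: 2 0

Derivation:
Move 1: P1 pit0 -> P1=[0,4,4,3,4,5](0) P2=[4,5,2,3,5,3](0)
Move 2: P1 pit1 -> P1=[0,0,5,4,5,6](0) P2=[4,5,2,3,5,3](0)
Move 3: P1 pit5 -> P1=[0,0,5,4,5,0](1) P2=[5,6,3,4,6,3](0)
Move 4: P1 pit3 -> P1=[0,0,5,0,6,1](2) P2=[6,6,3,4,6,3](0)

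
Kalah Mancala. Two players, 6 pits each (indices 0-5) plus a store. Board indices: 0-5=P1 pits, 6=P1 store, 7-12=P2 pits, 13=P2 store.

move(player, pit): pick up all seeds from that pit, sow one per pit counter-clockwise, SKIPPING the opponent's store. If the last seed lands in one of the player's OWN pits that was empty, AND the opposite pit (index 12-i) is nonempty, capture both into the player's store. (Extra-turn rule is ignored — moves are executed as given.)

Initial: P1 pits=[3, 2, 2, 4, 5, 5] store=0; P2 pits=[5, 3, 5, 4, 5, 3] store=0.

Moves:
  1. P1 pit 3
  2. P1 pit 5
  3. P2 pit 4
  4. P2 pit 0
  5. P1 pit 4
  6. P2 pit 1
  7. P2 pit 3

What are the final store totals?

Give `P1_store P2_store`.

Move 1: P1 pit3 -> P1=[3,2,2,0,6,6](1) P2=[6,3,5,4,5,3](0)
Move 2: P1 pit5 -> P1=[3,2,2,0,6,0](2) P2=[7,4,6,5,6,3](0)
Move 3: P2 pit4 -> P1=[4,3,3,1,6,0](2) P2=[7,4,6,5,0,4](1)
Move 4: P2 pit0 -> P1=[5,3,3,1,6,0](2) P2=[0,5,7,6,1,5](2)
Move 5: P1 pit4 -> P1=[5,3,3,1,0,1](3) P2=[1,6,8,7,1,5](2)
Move 6: P2 pit1 -> P1=[6,3,3,1,0,1](3) P2=[1,0,9,8,2,6](3)
Move 7: P2 pit3 -> P1=[7,4,4,2,1,1](3) P2=[1,0,9,0,3,7](4)

Answer: 3 4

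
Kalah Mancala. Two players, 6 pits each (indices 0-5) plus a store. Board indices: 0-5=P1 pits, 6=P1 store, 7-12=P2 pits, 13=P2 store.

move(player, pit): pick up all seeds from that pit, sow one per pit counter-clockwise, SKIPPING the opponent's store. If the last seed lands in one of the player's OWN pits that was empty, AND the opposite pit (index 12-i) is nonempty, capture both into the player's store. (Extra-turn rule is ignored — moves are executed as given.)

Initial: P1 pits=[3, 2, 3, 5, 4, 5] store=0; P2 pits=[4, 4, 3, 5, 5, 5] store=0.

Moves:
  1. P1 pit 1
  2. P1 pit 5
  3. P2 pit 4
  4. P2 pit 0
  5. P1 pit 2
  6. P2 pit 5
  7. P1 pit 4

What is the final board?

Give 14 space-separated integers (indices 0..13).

Move 1: P1 pit1 -> P1=[3,0,4,6,4,5](0) P2=[4,4,3,5,5,5](0)
Move 2: P1 pit5 -> P1=[3,0,4,6,4,0](1) P2=[5,5,4,6,5,5](0)
Move 3: P2 pit4 -> P1=[4,1,5,6,4,0](1) P2=[5,5,4,6,0,6](1)
Move 4: P2 pit0 -> P1=[4,1,5,6,4,0](1) P2=[0,6,5,7,1,7](1)
Move 5: P1 pit2 -> P1=[4,1,0,7,5,1](2) P2=[1,6,5,7,1,7](1)
Move 6: P2 pit5 -> P1=[5,2,1,8,6,2](2) P2=[1,6,5,7,1,0](2)
Move 7: P1 pit4 -> P1=[5,2,1,8,0,3](3) P2=[2,7,6,8,1,0](2)

Answer: 5 2 1 8 0 3 3 2 7 6 8 1 0 2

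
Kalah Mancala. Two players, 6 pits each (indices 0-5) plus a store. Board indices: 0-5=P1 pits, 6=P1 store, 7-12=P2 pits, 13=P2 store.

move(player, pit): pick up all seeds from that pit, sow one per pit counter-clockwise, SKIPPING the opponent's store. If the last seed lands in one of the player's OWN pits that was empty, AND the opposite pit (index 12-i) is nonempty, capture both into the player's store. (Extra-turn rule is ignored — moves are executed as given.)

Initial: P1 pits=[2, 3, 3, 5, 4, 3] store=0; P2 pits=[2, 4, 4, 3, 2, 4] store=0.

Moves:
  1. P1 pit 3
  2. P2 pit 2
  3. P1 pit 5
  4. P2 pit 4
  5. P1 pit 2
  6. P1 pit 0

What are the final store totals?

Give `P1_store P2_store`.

Answer: 7 2

Derivation:
Move 1: P1 pit3 -> P1=[2,3,3,0,5,4](1) P2=[3,5,4,3,2,4](0)
Move 2: P2 pit2 -> P1=[2,3,3,0,5,4](1) P2=[3,5,0,4,3,5](1)
Move 3: P1 pit5 -> P1=[2,3,3,0,5,0](2) P2=[4,6,1,4,3,5](1)
Move 4: P2 pit4 -> P1=[3,3,3,0,5,0](2) P2=[4,6,1,4,0,6](2)
Move 5: P1 pit2 -> P1=[3,3,0,1,6,0](7) P2=[0,6,1,4,0,6](2)
Move 6: P1 pit0 -> P1=[0,4,1,2,6,0](7) P2=[0,6,1,4,0,6](2)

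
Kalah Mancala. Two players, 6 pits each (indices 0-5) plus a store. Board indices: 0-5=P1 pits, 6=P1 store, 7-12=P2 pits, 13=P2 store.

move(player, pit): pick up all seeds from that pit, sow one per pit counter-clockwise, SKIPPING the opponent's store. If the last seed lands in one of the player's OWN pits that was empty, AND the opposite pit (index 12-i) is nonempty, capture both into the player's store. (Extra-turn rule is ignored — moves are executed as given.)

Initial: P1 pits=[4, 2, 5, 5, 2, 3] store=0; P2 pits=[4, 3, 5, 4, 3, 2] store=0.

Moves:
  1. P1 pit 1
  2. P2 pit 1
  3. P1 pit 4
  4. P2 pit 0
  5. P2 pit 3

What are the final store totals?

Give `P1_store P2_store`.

Answer: 1 1

Derivation:
Move 1: P1 pit1 -> P1=[4,0,6,6,2,3](0) P2=[4,3,5,4,3,2](0)
Move 2: P2 pit1 -> P1=[4,0,6,6,2,3](0) P2=[4,0,6,5,4,2](0)
Move 3: P1 pit4 -> P1=[4,0,6,6,0,4](1) P2=[4,0,6,5,4,2](0)
Move 4: P2 pit0 -> P1=[4,0,6,6,0,4](1) P2=[0,1,7,6,5,2](0)
Move 5: P2 pit3 -> P1=[5,1,7,6,0,4](1) P2=[0,1,7,0,6,3](1)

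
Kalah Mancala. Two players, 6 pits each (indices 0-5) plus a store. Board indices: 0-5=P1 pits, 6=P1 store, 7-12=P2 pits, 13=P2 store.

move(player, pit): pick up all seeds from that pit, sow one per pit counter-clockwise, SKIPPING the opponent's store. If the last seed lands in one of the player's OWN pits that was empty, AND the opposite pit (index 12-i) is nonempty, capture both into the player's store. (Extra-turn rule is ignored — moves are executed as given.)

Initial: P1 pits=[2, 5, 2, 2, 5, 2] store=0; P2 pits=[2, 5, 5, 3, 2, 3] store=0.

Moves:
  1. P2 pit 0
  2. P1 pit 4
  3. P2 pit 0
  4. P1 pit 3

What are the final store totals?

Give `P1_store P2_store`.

Move 1: P2 pit0 -> P1=[2,5,2,2,5,2](0) P2=[0,6,6,3,2,3](0)
Move 2: P1 pit4 -> P1=[2,5,2,2,0,3](1) P2=[1,7,7,3,2,3](0)
Move 3: P2 pit0 -> P1=[2,5,2,2,0,3](1) P2=[0,8,7,3,2,3](0)
Move 4: P1 pit3 -> P1=[2,5,2,0,1,4](1) P2=[0,8,7,3,2,3](0)

Answer: 1 0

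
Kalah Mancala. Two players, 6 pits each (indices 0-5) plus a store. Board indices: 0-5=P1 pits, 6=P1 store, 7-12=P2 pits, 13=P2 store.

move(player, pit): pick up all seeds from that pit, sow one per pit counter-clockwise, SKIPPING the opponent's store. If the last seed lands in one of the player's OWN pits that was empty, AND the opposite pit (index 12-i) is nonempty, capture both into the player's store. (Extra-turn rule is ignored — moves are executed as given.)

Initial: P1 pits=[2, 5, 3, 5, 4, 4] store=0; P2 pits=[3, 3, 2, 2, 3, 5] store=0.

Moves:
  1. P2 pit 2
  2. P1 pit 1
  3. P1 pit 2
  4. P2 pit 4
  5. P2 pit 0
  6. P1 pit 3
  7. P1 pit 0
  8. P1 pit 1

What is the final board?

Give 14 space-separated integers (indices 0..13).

Answer: 0 0 2 1 7 7 6 1 5 0 5 0 6 1

Derivation:
Move 1: P2 pit2 -> P1=[2,5,3,5,4,4](0) P2=[3,3,0,3,4,5](0)
Move 2: P1 pit1 -> P1=[2,0,4,6,5,5](1) P2=[3,3,0,3,4,5](0)
Move 3: P1 pit2 -> P1=[2,0,0,7,6,6](2) P2=[3,3,0,3,4,5](0)
Move 4: P2 pit4 -> P1=[3,1,0,7,6,6](2) P2=[3,3,0,3,0,6](1)
Move 5: P2 pit0 -> P1=[3,1,0,7,6,6](2) P2=[0,4,1,4,0,6](1)
Move 6: P1 pit3 -> P1=[3,1,0,0,7,7](3) P2=[1,5,2,5,0,6](1)
Move 7: P1 pit0 -> P1=[0,2,1,0,7,7](6) P2=[1,5,0,5,0,6](1)
Move 8: P1 pit1 -> P1=[0,0,2,1,7,7](6) P2=[1,5,0,5,0,6](1)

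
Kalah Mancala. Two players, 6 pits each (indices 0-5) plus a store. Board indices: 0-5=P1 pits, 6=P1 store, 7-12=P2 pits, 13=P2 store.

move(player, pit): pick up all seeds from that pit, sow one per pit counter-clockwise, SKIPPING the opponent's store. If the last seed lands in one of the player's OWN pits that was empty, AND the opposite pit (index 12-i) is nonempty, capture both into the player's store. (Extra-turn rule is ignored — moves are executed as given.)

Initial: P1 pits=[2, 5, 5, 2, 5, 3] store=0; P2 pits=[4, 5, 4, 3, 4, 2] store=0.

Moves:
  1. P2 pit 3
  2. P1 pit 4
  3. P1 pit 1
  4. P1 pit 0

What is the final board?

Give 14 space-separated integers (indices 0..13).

Answer: 0 1 7 3 1 5 2 5 6 5 0 5 3 1

Derivation:
Move 1: P2 pit3 -> P1=[2,5,5,2,5,3](0) P2=[4,5,4,0,5,3](1)
Move 2: P1 pit4 -> P1=[2,5,5,2,0,4](1) P2=[5,6,5,0,5,3](1)
Move 3: P1 pit1 -> P1=[2,0,6,3,1,5](2) P2=[5,6,5,0,5,3](1)
Move 4: P1 pit0 -> P1=[0,1,7,3,1,5](2) P2=[5,6,5,0,5,3](1)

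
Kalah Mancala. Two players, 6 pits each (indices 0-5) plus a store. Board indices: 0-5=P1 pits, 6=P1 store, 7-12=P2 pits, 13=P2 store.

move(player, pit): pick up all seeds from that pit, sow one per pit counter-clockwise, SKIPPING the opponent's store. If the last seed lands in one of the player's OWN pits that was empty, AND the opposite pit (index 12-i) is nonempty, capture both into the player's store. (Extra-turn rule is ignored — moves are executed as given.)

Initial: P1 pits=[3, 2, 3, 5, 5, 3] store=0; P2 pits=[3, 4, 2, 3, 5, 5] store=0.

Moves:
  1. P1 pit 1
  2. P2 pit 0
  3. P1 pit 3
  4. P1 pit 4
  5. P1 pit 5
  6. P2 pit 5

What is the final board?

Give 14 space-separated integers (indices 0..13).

Move 1: P1 pit1 -> P1=[3,0,4,6,5,3](0) P2=[3,4,2,3,5,5](0)
Move 2: P2 pit0 -> P1=[3,0,4,6,5,3](0) P2=[0,5,3,4,5,5](0)
Move 3: P1 pit3 -> P1=[3,0,4,0,6,4](1) P2=[1,6,4,4,5,5](0)
Move 4: P1 pit4 -> P1=[3,0,4,0,0,5](2) P2=[2,7,5,5,5,5](0)
Move 5: P1 pit5 -> P1=[3,0,4,0,0,0](3) P2=[3,8,6,6,5,5](0)
Move 6: P2 pit5 -> P1=[4,1,5,1,0,0](3) P2=[3,8,6,6,5,0](1)

Answer: 4 1 5 1 0 0 3 3 8 6 6 5 0 1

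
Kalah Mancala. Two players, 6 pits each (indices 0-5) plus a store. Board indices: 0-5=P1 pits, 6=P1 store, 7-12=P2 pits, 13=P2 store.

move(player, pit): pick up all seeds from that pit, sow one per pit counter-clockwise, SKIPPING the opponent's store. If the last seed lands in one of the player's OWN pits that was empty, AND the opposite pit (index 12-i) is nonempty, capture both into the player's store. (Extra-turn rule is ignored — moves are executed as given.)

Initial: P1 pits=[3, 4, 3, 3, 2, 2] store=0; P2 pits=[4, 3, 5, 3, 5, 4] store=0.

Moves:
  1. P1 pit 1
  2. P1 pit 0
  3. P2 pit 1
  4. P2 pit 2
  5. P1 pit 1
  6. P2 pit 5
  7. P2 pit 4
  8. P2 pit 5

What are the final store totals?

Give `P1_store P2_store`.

Move 1: P1 pit1 -> P1=[3,0,4,4,3,3](0) P2=[4,3,5,3,5,4](0)
Move 2: P1 pit0 -> P1=[0,1,5,5,3,3](0) P2=[4,3,5,3,5,4](0)
Move 3: P2 pit1 -> P1=[0,1,5,5,3,3](0) P2=[4,0,6,4,6,4](0)
Move 4: P2 pit2 -> P1=[1,2,5,5,3,3](0) P2=[4,0,0,5,7,5](1)
Move 5: P1 pit1 -> P1=[1,0,6,6,3,3](0) P2=[4,0,0,5,7,5](1)
Move 6: P2 pit5 -> P1=[2,1,7,7,3,3](0) P2=[4,0,0,5,7,0](2)
Move 7: P2 pit4 -> P1=[3,2,8,8,4,3](0) P2=[4,0,0,5,0,1](3)
Move 8: P2 pit5 -> P1=[3,2,8,8,4,3](0) P2=[4,0,0,5,0,0](4)

Answer: 0 4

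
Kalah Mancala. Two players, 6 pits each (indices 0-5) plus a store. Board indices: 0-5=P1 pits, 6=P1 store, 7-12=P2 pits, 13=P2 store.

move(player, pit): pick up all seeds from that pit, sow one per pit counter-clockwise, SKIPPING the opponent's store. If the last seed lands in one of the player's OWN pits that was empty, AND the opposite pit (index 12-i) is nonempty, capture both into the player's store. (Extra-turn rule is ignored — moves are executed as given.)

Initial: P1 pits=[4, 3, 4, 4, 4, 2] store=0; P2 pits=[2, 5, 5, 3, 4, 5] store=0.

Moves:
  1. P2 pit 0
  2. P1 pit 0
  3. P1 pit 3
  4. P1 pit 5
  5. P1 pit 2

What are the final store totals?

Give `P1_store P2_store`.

Move 1: P2 pit0 -> P1=[4,3,4,4,4,2](0) P2=[0,6,6,3,4,5](0)
Move 2: P1 pit0 -> P1=[0,4,5,5,5,2](0) P2=[0,6,6,3,4,5](0)
Move 3: P1 pit3 -> P1=[0,4,5,0,6,3](1) P2=[1,7,6,3,4,5](0)
Move 4: P1 pit5 -> P1=[0,4,5,0,6,0](2) P2=[2,8,6,3,4,5](0)
Move 5: P1 pit2 -> P1=[0,4,0,1,7,1](3) P2=[3,8,6,3,4,5](0)

Answer: 3 0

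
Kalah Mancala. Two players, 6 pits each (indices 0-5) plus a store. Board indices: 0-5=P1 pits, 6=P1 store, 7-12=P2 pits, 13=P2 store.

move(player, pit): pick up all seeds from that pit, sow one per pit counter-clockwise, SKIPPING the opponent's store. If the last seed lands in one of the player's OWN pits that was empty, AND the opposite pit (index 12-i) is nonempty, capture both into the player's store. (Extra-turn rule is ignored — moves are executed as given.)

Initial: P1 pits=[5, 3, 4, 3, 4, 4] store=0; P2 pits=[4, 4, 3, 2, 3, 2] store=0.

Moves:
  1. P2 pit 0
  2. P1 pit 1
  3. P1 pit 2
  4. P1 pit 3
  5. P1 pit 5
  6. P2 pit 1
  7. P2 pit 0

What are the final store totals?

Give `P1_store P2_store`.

Answer: 3 1

Derivation:
Move 1: P2 pit0 -> P1=[5,3,4,3,4,4](0) P2=[0,5,4,3,4,2](0)
Move 2: P1 pit1 -> P1=[5,0,5,4,5,4](0) P2=[0,5,4,3,4,2](0)
Move 3: P1 pit2 -> P1=[5,0,0,5,6,5](1) P2=[1,5,4,3,4,2](0)
Move 4: P1 pit3 -> P1=[5,0,0,0,7,6](2) P2=[2,6,4,3,4,2](0)
Move 5: P1 pit5 -> P1=[5,0,0,0,7,0](3) P2=[3,7,5,4,5,2](0)
Move 6: P2 pit1 -> P1=[6,1,0,0,7,0](3) P2=[3,0,6,5,6,3](1)
Move 7: P2 pit0 -> P1=[6,1,0,0,7,0](3) P2=[0,1,7,6,6,3](1)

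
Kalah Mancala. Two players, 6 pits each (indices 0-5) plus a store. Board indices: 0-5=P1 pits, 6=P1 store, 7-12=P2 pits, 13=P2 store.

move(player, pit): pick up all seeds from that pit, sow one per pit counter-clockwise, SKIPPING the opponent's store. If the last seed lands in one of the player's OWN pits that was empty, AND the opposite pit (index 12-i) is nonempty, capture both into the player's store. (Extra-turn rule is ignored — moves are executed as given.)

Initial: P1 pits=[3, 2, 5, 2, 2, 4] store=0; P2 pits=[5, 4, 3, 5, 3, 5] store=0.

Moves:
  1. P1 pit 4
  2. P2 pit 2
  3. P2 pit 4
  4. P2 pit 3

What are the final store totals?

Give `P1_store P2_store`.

Answer: 1 2

Derivation:
Move 1: P1 pit4 -> P1=[3,2,5,2,0,5](1) P2=[5,4,3,5,3,5](0)
Move 2: P2 pit2 -> P1=[3,2,5,2,0,5](1) P2=[5,4,0,6,4,6](0)
Move 3: P2 pit4 -> P1=[4,3,5,2,0,5](1) P2=[5,4,0,6,0,7](1)
Move 4: P2 pit3 -> P1=[5,4,6,2,0,5](1) P2=[5,4,0,0,1,8](2)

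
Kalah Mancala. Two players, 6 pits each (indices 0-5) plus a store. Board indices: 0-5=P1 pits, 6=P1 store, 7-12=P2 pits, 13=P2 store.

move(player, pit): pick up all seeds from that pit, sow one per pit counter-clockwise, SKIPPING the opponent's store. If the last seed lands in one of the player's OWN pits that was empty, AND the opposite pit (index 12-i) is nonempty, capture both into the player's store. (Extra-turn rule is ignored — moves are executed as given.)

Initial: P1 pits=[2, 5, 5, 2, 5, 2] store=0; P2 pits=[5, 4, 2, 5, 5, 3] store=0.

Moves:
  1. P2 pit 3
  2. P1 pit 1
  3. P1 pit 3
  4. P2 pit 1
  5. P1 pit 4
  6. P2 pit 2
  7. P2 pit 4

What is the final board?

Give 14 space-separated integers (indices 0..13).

Answer: 4 1 7 1 1 6 3 8 1 0 3 0 7 3

Derivation:
Move 1: P2 pit3 -> P1=[3,6,5,2,5,2](0) P2=[5,4,2,0,6,4](1)
Move 2: P1 pit1 -> P1=[3,0,6,3,6,3](1) P2=[6,4,2,0,6,4](1)
Move 3: P1 pit3 -> P1=[3,0,6,0,7,4](2) P2=[6,4,2,0,6,4](1)
Move 4: P2 pit1 -> P1=[3,0,6,0,7,4](2) P2=[6,0,3,1,7,5](1)
Move 5: P1 pit4 -> P1=[3,0,6,0,0,5](3) P2=[7,1,4,2,8,5](1)
Move 6: P2 pit2 -> P1=[3,0,6,0,0,5](3) P2=[7,1,0,3,9,6](2)
Move 7: P2 pit4 -> P1=[4,1,7,1,1,6](3) P2=[8,1,0,3,0,7](3)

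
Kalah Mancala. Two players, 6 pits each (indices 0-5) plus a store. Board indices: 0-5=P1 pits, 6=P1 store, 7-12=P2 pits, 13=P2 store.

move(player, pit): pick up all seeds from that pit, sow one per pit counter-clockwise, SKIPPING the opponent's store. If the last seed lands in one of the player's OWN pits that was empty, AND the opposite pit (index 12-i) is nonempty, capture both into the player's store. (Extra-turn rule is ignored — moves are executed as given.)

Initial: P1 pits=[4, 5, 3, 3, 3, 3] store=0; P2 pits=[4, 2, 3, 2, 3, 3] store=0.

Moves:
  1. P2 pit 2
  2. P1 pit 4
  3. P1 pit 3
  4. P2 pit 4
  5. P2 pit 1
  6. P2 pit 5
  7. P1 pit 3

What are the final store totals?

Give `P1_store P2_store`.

Answer: 2 2

Derivation:
Move 1: P2 pit2 -> P1=[4,5,3,3,3,3](0) P2=[4,2,0,3,4,4](0)
Move 2: P1 pit4 -> P1=[4,5,3,3,0,4](1) P2=[5,2,0,3,4,4](0)
Move 3: P1 pit3 -> P1=[4,5,3,0,1,5](2) P2=[5,2,0,3,4,4](0)
Move 4: P2 pit4 -> P1=[5,6,3,0,1,5](2) P2=[5,2,0,3,0,5](1)
Move 5: P2 pit1 -> P1=[5,6,3,0,1,5](2) P2=[5,0,1,4,0,5](1)
Move 6: P2 pit5 -> P1=[6,7,4,1,1,5](2) P2=[5,0,1,4,0,0](2)
Move 7: P1 pit3 -> P1=[6,7,4,0,2,5](2) P2=[5,0,1,4,0,0](2)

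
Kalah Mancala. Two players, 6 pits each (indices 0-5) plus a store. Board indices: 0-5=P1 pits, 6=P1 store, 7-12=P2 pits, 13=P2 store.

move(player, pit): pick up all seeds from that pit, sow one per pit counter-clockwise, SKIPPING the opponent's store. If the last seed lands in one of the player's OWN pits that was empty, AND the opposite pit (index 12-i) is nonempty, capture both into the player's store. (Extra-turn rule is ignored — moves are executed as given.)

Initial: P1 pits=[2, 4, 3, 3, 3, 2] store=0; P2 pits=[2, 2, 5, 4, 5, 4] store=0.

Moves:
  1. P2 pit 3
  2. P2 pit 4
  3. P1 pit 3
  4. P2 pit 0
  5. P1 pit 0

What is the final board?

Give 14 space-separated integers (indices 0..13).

Answer: 0 6 1 1 5 3 1 0 3 6 0 0 6 7

Derivation:
Move 1: P2 pit3 -> P1=[3,4,3,3,3,2](0) P2=[2,2,5,0,6,5](1)
Move 2: P2 pit4 -> P1=[4,5,4,4,3,2](0) P2=[2,2,5,0,0,6](2)
Move 3: P1 pit3 -> P1=[4,5,4,0,4,3](1) P2=[3,2,5,0,0,6](2)
Move 4: P2 pit0 -> P1=[4,5,0,0,4,3](1) P2=[0,3,6,0,0,6](7)
Move 5: P1 pit0 -> P1=[0,6,1,1,5,3](1) P2=[0,3,6,0,0,6](7)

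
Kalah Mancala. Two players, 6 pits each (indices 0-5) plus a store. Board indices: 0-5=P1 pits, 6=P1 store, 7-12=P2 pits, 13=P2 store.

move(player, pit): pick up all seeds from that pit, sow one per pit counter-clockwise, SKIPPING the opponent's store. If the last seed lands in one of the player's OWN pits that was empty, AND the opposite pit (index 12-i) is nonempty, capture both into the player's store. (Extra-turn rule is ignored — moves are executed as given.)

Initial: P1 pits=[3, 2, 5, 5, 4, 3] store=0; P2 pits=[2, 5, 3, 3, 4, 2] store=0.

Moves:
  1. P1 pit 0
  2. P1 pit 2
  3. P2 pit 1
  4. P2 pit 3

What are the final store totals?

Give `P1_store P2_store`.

Move 1: P1 pit0 -> P1=[0,3,6,6,4,3](0) P2=[2,5,3,3,4,2](0)
Move 2: P1 pit2 -> P1=[0,3,0,7,5,4](1) P2=[3,6,3,3,4,2](0)
Move 3: P2 pit1 -> P1=[1,3,0,7,5,4](1) P2=[3,0,4,4,5,3](1)
Move 4: P2 pit3 -> P1=[2,3,0,7,5,4](1) P2=[3,0,4,0,6,4](2)

Answer: 1 2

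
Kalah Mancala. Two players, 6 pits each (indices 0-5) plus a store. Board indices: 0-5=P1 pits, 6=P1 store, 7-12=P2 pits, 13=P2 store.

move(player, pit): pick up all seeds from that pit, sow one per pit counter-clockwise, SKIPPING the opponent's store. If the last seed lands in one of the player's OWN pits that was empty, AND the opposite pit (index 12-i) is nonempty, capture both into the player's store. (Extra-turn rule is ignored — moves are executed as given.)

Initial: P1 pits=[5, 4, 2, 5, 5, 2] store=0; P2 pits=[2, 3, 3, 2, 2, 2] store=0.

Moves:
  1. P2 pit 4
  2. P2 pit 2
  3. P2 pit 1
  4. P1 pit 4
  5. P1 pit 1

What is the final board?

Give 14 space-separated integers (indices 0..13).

Answer: 5 0 3 6 1 4 1 3 1 2 4 2 4 1

Derivation:
Move 1: P2 pit4 -> P1=[5,4,2,5,5,2](0) P2=[2,3,3,2,0,3](1)
Move 2: P2 pit2 -> P1=[5,4,2,5,5,2](0) P2=[2,3,0,3,1,4](1)
Move 3: P2 pit1 -> P1=[5,4,2,5,5,2](0) P2=[2,0,1,4,2,4](1)
Move 4: P1 pit4 -> P1=[5,4,2,5,0,3](1) P2=[3,1,2,4,2,4](1)
Move 5: P1 pit1 -> P1=[5,0,3,6,1,4](1) P2=[3,1,2,4,2,4](1)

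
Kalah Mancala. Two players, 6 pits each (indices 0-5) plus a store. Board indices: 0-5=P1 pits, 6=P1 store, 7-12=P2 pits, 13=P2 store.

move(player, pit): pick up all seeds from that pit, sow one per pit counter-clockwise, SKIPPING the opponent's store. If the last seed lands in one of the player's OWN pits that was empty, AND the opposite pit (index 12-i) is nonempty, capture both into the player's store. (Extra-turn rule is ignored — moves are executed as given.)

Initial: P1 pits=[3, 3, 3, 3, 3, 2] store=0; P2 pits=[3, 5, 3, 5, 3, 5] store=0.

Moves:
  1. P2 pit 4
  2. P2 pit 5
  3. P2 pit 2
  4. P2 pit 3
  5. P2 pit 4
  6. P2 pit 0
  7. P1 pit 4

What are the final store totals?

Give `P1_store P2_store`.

Answer: 1 16

Derivation:
Move 1: P2 pit4 -> P1=[4,3,3,3,3,2](0) P2=[3,5,3,5,0,6](1)
Move 2: P2 pit5 -> P1=[5,4,4,4,4,2](0) P2=[3,5,3,5,0,0](2)
Move 3: P2 pit2 -> P1=[0,4,4,4,4,2](0) P2=[3,5,0,6,1,0](8)
Move 4: P2 pit3 -> P1=[1,5,5,4,4,2](0) P2=[3,5,0,0,2,1](9)
Move 5: P2 pit4 -> P1=[1,5,5,4,4,2](0) P2=[3,5,0,0,0,2](10)
Move 6: P2 pit0 -> P1=[1,5,0,4,4,2](0) P2=[0,6,1,0,0,2](16)
Move 7: P1 pit4 -> P1=[1,5,0,4,0,3](1) P2=[1,7,1,0,0,2](16)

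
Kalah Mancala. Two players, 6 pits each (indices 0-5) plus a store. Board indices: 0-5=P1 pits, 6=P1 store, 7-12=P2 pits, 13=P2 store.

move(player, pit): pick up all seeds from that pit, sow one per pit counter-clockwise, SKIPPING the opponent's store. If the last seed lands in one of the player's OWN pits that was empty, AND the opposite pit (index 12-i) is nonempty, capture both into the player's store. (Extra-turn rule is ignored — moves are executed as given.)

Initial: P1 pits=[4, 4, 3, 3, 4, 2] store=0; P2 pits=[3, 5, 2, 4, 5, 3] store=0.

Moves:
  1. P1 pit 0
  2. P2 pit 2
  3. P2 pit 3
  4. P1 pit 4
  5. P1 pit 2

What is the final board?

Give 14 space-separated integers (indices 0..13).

Move 1: P1 pit0 -> P1=[0,5,4,4,5,2](0) P2=[3,5,2,4,5,3](0)
Move 2: P2 pit2 -> P1=[0,5,4,4,5,2](0) P2=[3,5,0,5,6,3](0)
Move 3: P2 pit3 -> P1=[1,6,4,4,5,2](0) P2=[3,5,0,0,7,4](1)
Move 4: P1 pit4 -> P1=[1,6,4,4,0,3](1) P2=[4,6,1,0,7,4](1)
Move 5: P1 pit2 -> P1=[1,6,0,5,1,4](2) P2=[4,6,1,0,7,4](1)

Answer: 1 6 0 5 1 4 2 4 6 1 0 7 4 1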